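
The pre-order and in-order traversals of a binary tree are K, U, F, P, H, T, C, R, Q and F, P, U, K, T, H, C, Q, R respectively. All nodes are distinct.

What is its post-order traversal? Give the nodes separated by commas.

The first element of pre-order is the root; it splits in-order into left and right subtrees.
Root K: left subtree has 3 nodes {F, P, U}, right has 5 {T, H, C, Q, R}.
  Root U: left subtree has 2 nodes {F, P}, right has 0 { }.
    Root F: left subtree has 0 nodes { }, right has 1 {P}.
  Root H: left subtree has 1 node {T}, right has 3 {C, Q, R}.
    Root C: left subtree has 0 nodes { }, right has 2 {Q, R}.
      Root R: left subtree has 1 node {Q}, right has 0 { }.

P, F, U, T, Q, R, C, H, K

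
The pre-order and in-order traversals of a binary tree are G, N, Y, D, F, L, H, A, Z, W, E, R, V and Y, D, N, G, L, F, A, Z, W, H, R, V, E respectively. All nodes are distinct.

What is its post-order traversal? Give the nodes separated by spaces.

D Y N L W Z A V R E H F G

The first element of pre-order is the root; it splits in-order into left and right subtrees.
Root G: left subtree has 3 nodes {Y, D, N}, right has 9 {L, F, A, Z, W, H, R, V, E}.
  Root N: left subtree has 2 nodes {Y, D}, right has 0 { }.
    Root Y: left subtree has 0 nodes { }, right has 1 {D}.
  Root F: left subtree has 1 node {L}, right has 7 {A, Z, W, H, R, V, E}.
    Root H: left subtree has 3 nodes {A, Z, W}, right has 3 {R, V, E}.
      Root A: left subtree has 0 nodes { }, right has 2 {Z, W}.
        Root Z: left subtree has 0 nodes { }, right has 1 {W}.
      Root E: left subtree has 2 nodes {R, V}, right has 0 { }.
        Root R: left subtree has 0 nodes { }, right has 1 {V}.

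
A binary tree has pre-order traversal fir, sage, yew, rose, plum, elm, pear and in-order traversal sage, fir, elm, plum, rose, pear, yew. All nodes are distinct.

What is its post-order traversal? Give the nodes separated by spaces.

sage elm plum pear rose yew fir

The first element of pre-order is the root; it splits in-order into left and right subtrees.
Root fir: left subtree has 1 node {sage}, right has 5 {elm, plum, rose, pear, yew}.
  Root yew: left subtree has 4 nodes {elm, plum, rose, pear}, right has 0 { }.
    Root rose: left subtree has 2 nodes {elm, plum}, right has 1 {pear}.
      Root plum: left subtree has 1 node {elm}, right has 0 { }.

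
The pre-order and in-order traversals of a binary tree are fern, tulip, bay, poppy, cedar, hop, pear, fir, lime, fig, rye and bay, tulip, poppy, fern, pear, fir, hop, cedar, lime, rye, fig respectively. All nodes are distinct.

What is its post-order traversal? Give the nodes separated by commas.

bay, poppy, tulip, fir, pear, hop, rye, fig, lime, cedar, fern

The first element of pre-order is the root; it splits in-order into left and right subtrees.
Root fern: left subtree has 3 nodes {bay, tulip, poppy}, right has 7 {pear, fir, hop, cedar, lime, rye, fig}.
  Root tulip: left subtree has 1 node {bay}, right has 1 {poppy}.
  Root cedar: left subtree has 3 nodes {pear, fir, hop}, right has 3 {lime, rye, fig}.
    Root hop: left subtree has 2 nodes {pear, fir}, right has 0 { }.
      Root pear: left subtree has 0 nodes { }, right has 1 {fir}.
    Root lime: left subtree has 0 nodes { }, right has 2 {rye, fig}.
      Root fig: left subtree has 1 node {rye}, right has 0 { }.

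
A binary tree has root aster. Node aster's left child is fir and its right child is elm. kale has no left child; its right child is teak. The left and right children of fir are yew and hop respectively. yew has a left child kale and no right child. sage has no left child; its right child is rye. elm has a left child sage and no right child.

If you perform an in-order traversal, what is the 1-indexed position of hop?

5

In-order visits the left subtree, then the node, then the right subtree.
At aster: go left to fir.
  At fir: go left to yew.
    At yew: go left to kale.
      At kale: no left child.
      Visit kale.
      At kale: go right to teak.
        teak is a leaf — visit teak.
    Visit yew.
    At yew: no right child.
  Visit fir.
  At fir: go right to hop.
    hop is a leaf — visit hop.
Visit aster.
At aster: go right to elm.
  At elm: go left to sage.
    At sage: no left child.
    Visit sage.
    At sage: go right to rye.
      rye is a leaf — visit rye.
  Visit elm.
  At elm: no right child.
Full in-order sequence: kale, teak, yew, fir, hop, aster, sage, rye, elm.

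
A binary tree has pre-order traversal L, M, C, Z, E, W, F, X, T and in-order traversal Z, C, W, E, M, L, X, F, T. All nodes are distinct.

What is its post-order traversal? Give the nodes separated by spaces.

The first element of pre-order is the root; it splits in-order into left and right subtrees.
Root L: left subtree has 5 nodes {Z, C, W, E, M}, right has 3 {X, F, T}.
  Root M: left subtree has 4 nodes {Z, C, W, E}, right has 0 { }.
    Root C: left subtree has 1 node {Z}, right has 2 {W, E}.
      Root E: left subtree has 1 node {W}, right has 0 { }.
  Root F: left subtree has 1 node {X}, right has 1 {T}.

Z W E C M X T F L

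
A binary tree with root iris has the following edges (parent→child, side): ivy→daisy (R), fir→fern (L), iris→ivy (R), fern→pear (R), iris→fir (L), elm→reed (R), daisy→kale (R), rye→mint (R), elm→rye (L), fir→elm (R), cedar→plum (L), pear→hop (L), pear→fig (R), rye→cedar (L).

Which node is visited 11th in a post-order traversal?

fir

Post-order visits the left subtree, then the right subtree, then the node.
At iris: go left to fir.
  At fir: go left to fern.
    At fern: no left child.
    At fern: go right to pear.
      At pear: go left to hop.
        hop is a leaf — visit hop.
      At pear: go right to fig.
        fig is a leaf — visit fig.
      Visit pear.
    Visit fern.
  At fir: go right to elm.
    At elm: go left to rye.
      At rye: go left to cedar.
        At cedar: go left to plum.
          plum is a leaf — visit plum.
        At cedar: no right child.
        Visit cedar.
      At rye: go right to mint.
        mint is a leaf — visit mint.
      Visit rye.
    At elm: go right to reed.
      reed is a leaf — visit reed.
    Visit elm.
  Visit fir.
At iris: go right to ivy.
  At ivy: no left child.
  At ivy: go right to daisy.
    At daisy: no left child.
    At daisy: go right to kale.
      kale is a leaf — visit kale.
    Visit daisy.
  Visit ivy.
Visit iris.
Full post-order sequence: hop, fig, pear, fern, plum, cedar, mint, rye, reed, elm, fir, kale, daisy, ivy, iris.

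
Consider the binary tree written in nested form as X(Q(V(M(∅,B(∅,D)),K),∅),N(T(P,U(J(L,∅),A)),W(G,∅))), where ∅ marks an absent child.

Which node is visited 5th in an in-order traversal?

In-order visits the left subtree, then the node, then the right subtree.
At X: go left to Q.
  At Q: go left to V.
    At V: go left to M.
      At M: no left child.
      Visit M.
      At M: go right to B.
        At B: no left child.
        Visit B.
        At B: go right to D.
          D is a leaf — visit D.
    Visit V.
    At V: go right to K.
      K is a leaf — visit K.
  Visit Q.
  At Q: no right child.
Visit X.
At X: go right to N.
  At N: go left to T.
    At T: go left to P.
      P is a leaf — visit P.
    Visit T.
    At T: go right to U.
      At U: go left to J.
        At J: go left to L.
          L is a leaf — visit L.
        Visit J.
        At J: no right child.
      Visit U.
      At U: go right to A.
        A is a leaf — visit A.
  Visit N.
  At N: go right to W.
    At W: go left to G.
      G is a leaf — visit G.
    Visit W.
    At W: no right child.
Full in-order sequence: M, B, D, V, K, Q, X, P, T, L, J, U, A, N, G, W.

K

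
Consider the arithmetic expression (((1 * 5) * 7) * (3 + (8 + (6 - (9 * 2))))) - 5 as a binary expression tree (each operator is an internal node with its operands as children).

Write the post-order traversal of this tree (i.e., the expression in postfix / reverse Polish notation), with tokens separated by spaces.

Post-order on an expression tree gives postfix notation: for each operator, emit left operand, right operand, then the operator.

1 5 * 7 * 3 8 6 9 2 * - + + * 5 -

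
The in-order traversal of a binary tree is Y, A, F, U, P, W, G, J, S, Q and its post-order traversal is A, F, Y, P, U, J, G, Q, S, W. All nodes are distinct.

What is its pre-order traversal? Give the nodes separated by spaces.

W U Y F A P S G J Q

The last element of post-order is the root; it splits in-order into left and right subtrees.
Root W: left subtree has 5 nodes {Y, A, F, U, P}, right has 4 {G, J, S, Q}.
  Root U: left subtree has 3 nodes {Y, A, F}, right has 1 {P}.
    Root Y: left subtree has 0 nodes { }, right has 2 {A, F}.
      Root F: left subtree has 1 node {A}, right has 0 { }.
  Root S: left subtree has 2 nodes {G, J}, right has 1 {Q}.
    Root G: left subtree has 0 nodes { }, right has 1 {J}.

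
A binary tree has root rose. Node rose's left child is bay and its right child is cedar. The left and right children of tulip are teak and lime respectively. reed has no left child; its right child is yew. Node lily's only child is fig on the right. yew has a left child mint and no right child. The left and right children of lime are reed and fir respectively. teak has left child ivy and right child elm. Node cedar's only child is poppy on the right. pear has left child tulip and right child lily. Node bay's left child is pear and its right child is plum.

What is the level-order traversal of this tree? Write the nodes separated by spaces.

Level-order visits nodes level by level from the root, left to right within each level.
Level 0: rose
Level 1: bay, cedar
Level 2: pear, plum, poppy
Level 3: tulip, lily
Level 4: teak, lime, fig
Level 5: ivy, elm, reed, fir
Level 6: yew
Level 7: mint

rose bay cedar pear plum poppy tulip lily teak lime fig ivy elm reed fir yew mint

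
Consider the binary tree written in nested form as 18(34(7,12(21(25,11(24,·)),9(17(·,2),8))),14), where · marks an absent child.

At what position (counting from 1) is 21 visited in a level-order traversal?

Level-order visits nodes level by level from the root, left to right within each level.
Level 0: 18
Level 1: 34, 14
Level 2: 7, 12
Level 3: 21, 9
Level 4: 25, 11, 17, 8
Level 5: 24, 2
Full level-order sequence: 18, 34, 14, 7, 12, 21, 9, 25, 11, 17, 8, 24, 2.

6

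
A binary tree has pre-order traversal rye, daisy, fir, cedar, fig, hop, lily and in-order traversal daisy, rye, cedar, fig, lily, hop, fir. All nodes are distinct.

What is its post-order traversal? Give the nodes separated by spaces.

daisy lily hop fig cedar fir rye

The first element of pre-order is the root; it splits in-order into left and right subtrees.
Root rye: left subtree has 1 node {daisy}, right has 5 {cedar, fig, lily, hop, fir}.
  Root fir: left subtree has 4 nodes {cedar, fig, lily, hop}, right has 0 { }.
    Root cedar: left subtree has 0 nodes { }, right has 3 {fig, lily, hop}.
      Root fig: left subtree has 0 nodes { }, right has 2 {lily, hop}.
        Root hop: left subtree has 1 node {lily}, right has 0 { }.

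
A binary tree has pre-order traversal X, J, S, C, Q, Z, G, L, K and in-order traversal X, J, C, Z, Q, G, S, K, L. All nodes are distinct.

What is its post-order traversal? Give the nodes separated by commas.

The first element of pre-order is the root; it splits in-order into left and right subtrees.
Root X: left subtree has 0 nodes { }, right has 8 {J, C, Z, Q, G, S, K, L}.
  Root J: left subtree has 0 nodes { }, right has 7 {C, Z, Q, G, S, K, L}.
    Root S: left subtree has 4 nodes {C, Z, Q, G}, right has 2 {K, L}.
      Root C: left subtree has 0 nodes { }, right has 3 {Z, Q, G}.
        Root Q: left subtree has 1 node {Z}, right has 1 {G}.
      Root L: left subtree has 1 node {K}, right has 0 { }.

Z, G, Q, C, K, L, S, J, X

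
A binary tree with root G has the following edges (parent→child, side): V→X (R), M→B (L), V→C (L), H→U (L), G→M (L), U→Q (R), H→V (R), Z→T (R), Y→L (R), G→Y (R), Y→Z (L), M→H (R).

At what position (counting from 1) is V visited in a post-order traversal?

Post-order visits the left subtree, then the right subtree, then the node.
At G: go left to M.
  At M: go left to B.
    B is a leaf — visit B.
  At M: go right to H.
    At H: go left to U.
      At U: no left child.
      At U: go right to Q.
        Q is a leaf — visit Q.
      Visit U.
    At H: go right to V.
      At V: go left to C.
        C is a leaf — visit C.
      At V: go right to X.
        X is a leaf — visit X.
      Visit V.
    Visit H.
  Visit M.
At G: go right to Y.
  At Y: go left to Z.
    At Z: no left child.
    At Z: go right to T.
      T is a leaf — visit T.
    Visit Z.
  At Y: go right to L.
    L is a leaf — visit L.
  Visit Y.
Visit G.
Full post-order sequence: B, Q, U, C, X, V, H, M, T, Z, L, Y, G.

6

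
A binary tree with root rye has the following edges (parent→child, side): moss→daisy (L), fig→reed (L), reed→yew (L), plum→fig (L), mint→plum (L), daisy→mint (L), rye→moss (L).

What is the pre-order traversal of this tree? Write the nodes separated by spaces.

rye moss daisy mint plum fig reed yew

Pre-order visits the node, then its left subtree, then its right subtree.
Visit rye.
At rye: go left to moss.
  Visit moss.
  At moss: go left to daisy.
    Visit daisy.
    At daisy: go left to mint.
      Visit mint.
      At mint: go left to plum.
        Visit plum.
        At plum: go left to fig.
          Visit fig.
          At fig: go left to reed.
            Visit reed.
            At reed: go left to yew.
              yew is a leaf — visit yew.
            At reed: no right child.
          At fig: no right child.
        At plum: no right child.
      At mint: no right child.
    At daisy: no right child.
  At moss: no right child.
At rye: no right child.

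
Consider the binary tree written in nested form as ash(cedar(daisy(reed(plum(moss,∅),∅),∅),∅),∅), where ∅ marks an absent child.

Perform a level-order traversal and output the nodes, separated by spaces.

ash cedar daisy reed plum moss

Level-order visits nodes level by level from the root, left to right within each level.
Level 0: ash
Level 1: cedar
Level 2: daisy
Level 3: reed
Level 4: plum
Level 5: moss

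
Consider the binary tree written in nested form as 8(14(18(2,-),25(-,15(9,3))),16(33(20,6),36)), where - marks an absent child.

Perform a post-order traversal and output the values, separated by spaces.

Post-order visits the left subtree, then the right subtree, then the node.
At 8: go left to 14.
  At 14: go left to 18.
    At 18: go left to 2.
      2 is a leaf — visit 2.
    At 18: no right child.
    Visit 18.
  At 14: go right to 25.
    At 25: no left child.
    At 25: go right to 15.
      At 15: go left to 9.
        9 is a leaf — visit 9.
      At 15: go right to 3.
        3 is a leaf — visit 3.
      Visit 15.
    Visit 25.
  Visit 14.
At 8: go right to 16.
  At 16: go left to 33.
    At 33: go left to 20.
      20 is a leaf — visit 20.
    At 33: go right to 6.
      6 is a leaf — visit 6.
    Visit 33.
  At 16: go right to 36.
    36 is a leaf — visit 36.
  Visit 16.
Visit 8.

2 18 9 3 15 25 14 20 6 33 36 16 8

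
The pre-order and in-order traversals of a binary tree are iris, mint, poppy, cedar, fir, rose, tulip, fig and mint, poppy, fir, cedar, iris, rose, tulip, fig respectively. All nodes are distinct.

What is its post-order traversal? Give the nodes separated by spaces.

The first element of pre-order is the root; it splits in-order into left and right subtrees.
Root iris: left subtree has 4 nodes {mint, poppy, fir, cedar}, right has 3 {rose, tulip, fig}.
  Root mint: left subtree has 0 nodes { }, right has 3 {poppy, fir, cedar}.
    Root poppy: left subtree has 0 nodes { }, right has 2 {fir, cedar}.
      Root cedar: left subtree has 1 node {fir}, right has 0 { }.
  Root rose: left subtree has 0 nodes { }, right has 2 {tulip, fig}.
    Root tulip: left subtree has 0 nodes { }, right has 1 {fig}.

fir cedar poppy mint fig tulip rose iris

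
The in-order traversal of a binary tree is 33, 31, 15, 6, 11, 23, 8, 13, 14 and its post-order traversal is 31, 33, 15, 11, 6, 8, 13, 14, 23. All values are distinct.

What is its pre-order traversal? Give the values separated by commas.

23, 6, 15, 33, 31, 11, 14, 13, 8

The last element of post-order is the root; it splits in-order into left and right subtrees.
Root 23: left subtree has 5 nodes {33, 31, 15, 6, 11}, right has 3 {8, 13, 14}.
  Root 6: left subtree has 3 nodes {33, 31, 15}, right has 1 {11}.
    Root 15: left subtree has 2 nodes {33, 31}, right has 0 { }.
      Root 33: left subtree has 0 nodes { }, right has 1 {31}.
  Root 14: left subtree has 2 nodes {8, 13}, right has 0 { }.
    Root 13: left subtree has 1 node {8}, right has 0 { }.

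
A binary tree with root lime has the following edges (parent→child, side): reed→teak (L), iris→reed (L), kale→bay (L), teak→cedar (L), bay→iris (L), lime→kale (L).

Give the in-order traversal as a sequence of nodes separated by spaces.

In-order visits the left subtree, then the node, then the right subtree.
At lime: go left to kale.
  At kale: go left to bay.
    At bay: go left to iris.
      At iris: go left to reed.
        At reed: go left to teak.
          At teak: go left to cedar.
            cedar is a leaf — visit cedar.
          Visit teak.
          At teak: no right child.
        Visit reed.
        At reed: no right child.
      Visit iris.
      At iris: no right child.
    Visit bay.
    At bay: no right child.
  Visit kale.
  At kale: no right child.
Visit lime.
At lime: no right child.

cedar teak reed iris bay kale lime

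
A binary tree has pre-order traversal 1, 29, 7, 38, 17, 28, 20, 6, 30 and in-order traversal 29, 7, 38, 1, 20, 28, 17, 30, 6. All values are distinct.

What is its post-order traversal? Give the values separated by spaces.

38 7 29 20 28 30 6 17 1

The first element of pre-order is the root; it splits in-order into left and right subtrees.
Root 1: left subtree has 3 nodes {29, 7, 38}, right has 5 {20, 28, 17, 30, 6}.
  Root 29: left subtree has 0 nodes { }, right has 2 {7, 38}.
    Root 7: left subtree has 0 nodes { }, right has 1 {38}.
  Root 17: left subtree has 2 nodes {20, 28}, right has 2 {30, 6}.
    Root 28: left subtree has 1 node {20}, right has 0 { }.
    Root 6: left subtree has 1 node {30}, right has 0 { }.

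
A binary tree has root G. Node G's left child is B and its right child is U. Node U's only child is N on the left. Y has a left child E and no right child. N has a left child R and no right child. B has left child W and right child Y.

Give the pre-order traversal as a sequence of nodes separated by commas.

Pre-order visits the node, then its left subtree, then its right subtree.
Visit G.
At G: go left to B.
  Visit B.
  At B: go left to W.
    W is a leaf — visit W.
  At B: go right to Y.
    Visit Y.
    At Y: go left to E.
      E is a leaf — visit E.
    At Y: no right child.
At G: go right to U.
  Visit U.
  At U: go left to N.
    Visit N.
    At N: go left to R.
      R is a leaf — visit R.
    At N: no right child.
  At U: no right child.

G, B, W, Y, E, U, N, R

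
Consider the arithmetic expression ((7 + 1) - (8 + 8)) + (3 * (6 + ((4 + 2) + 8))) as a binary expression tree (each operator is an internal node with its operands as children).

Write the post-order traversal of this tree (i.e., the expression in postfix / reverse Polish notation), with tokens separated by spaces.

7 1 + 8 8 + - 3 6 4 2 + 8 + + * +

Post-order on an expression tree gives postfix notation: for each operator, emit left operand, right operand, then the operator.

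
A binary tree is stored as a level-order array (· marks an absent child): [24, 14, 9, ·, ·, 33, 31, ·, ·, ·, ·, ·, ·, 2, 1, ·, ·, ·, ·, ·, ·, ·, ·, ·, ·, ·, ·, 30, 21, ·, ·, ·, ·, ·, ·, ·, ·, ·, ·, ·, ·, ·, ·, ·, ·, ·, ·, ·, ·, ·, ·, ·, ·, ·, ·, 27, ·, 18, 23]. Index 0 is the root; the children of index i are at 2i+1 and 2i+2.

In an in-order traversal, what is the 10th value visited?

23

In-order visits the left subtree, then the node, then the right subtree.
At 24: go left to 14.
  14 is a leaf — visit 14.
Visit 24.
At 24: go right to 9.
  At 9: go left to 33.
    33 is a leaf — visit 33.
  Visit 9.
  At 9: go right to 31.
    At 31: go left to 2.
      At 2: go left to 30.
        At 30: go left to 27.
          27 is a leaf — visit 27.
        Visit 30.
        At 30: no right child.
      Visit 2.
      At 2: go right to 21.
        At 21: go left to 18.
          18 is a leaf — visit 18.
        Visit 21.
        At 21: go right to 23.
          23 is a leaf — visit 23.
    Visit 31.
    At 31: go right to 1.
      1 is a leaf — visit 1.
Full in-order sequence: 14, 24, 33, 9, 27, 30, 2, 18, 21, 23, 31, 1.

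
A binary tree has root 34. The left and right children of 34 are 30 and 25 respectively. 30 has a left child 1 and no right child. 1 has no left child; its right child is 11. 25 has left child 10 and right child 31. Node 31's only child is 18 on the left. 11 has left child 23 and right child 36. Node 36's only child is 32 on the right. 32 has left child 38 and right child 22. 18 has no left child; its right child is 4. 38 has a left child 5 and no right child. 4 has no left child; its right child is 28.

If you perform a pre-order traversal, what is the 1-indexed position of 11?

4

Pre-order visits the node, then its left subtree, then its right subtree.
Visit 34.
At 34: go left to 30.
  Visit 30.
  At 30: go left to 1.
    Visit 1.
    At 1: no left child.
    At 1: go right to 11.
      Visit 11.
      At 11: go left to 23.
        23 is a leaf — visit 23.
      At 11: go right to 36.
        Visit 36.
        At 36: no left child.
        At 36: go right to 32.
          Visit 32.
          At 32: go left to 38.
            Visit 38.
            At 38: go left to 5.
              5 is a leaf — visit 5.
            At 38: no right child.
          At 32: go right to 22.
            22 is a leaf — visit 22.
  At 30: no right child.
At 34: go right to 25.
  Visit 25.
  At 25: go left to 10.
    10 is a leaf — visit 10.
  At 25: go right to 31.
    Visit 31.
    At 31: go left to 18.
      Visit 18.
      At 18: no left child.
      At 18: go right to 4.
        Visit 4.
        At 4: no left child.
        At 4: go right to 28.
          28 is a leaf — visit 28.
    At 31: no right child.
Full pre-order sequence: 34, 30, 1, 11, 23, 36, 32, 38, 5, 22, 25, 10, 31, 18, 4, 28.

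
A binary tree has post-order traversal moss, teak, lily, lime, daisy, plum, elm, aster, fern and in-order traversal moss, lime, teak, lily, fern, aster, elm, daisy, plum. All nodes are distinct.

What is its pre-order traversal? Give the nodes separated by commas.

The last element of post-order is the root; it splits in-order into left and right subtrees.
Root fern: left subtree has 4 nodes {moss, lime, teak, lily}, right has 4 {aster, elm, daisy, plum}.
  Root lime: left subtree has 1 node {moss}, right has 2 {teak, lily}.
    Root lily: left subtree has 1 node {teak}, right has 0 { }.
  Root aster: left subtree has 0 nodes { }, right has 3 {elm, daisy, plum}.
    Root elm: left subtree has 0 nodes { }, right has 2 {daisy, plum}.
      Root plum: left subtree has 1 node {daisy}, right has 0 { }.

fern, lime, moss, lily, teak, aster, elm, plum, daisy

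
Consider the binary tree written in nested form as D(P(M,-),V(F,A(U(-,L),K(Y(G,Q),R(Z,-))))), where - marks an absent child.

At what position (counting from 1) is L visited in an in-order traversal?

7

In-order visits the left subtree, then the node, then the right subtree.
At D: go left to P.
  At P: go left to M.
    M is a leaf — visit M.
  Visit P.
  At P: no right child.
Visit D.
At D: go right to V.
  At V: go left to F.
    F is a leaf — visit F.
  Visit V.
  At V: go right to A.
    At A: go left to U.
      At U: no left child.
      Visit U.
      At U: go right to L.
        L is a leaf — visit L.
    Visit A.
    At A: go right to K.
      At K: go left to Y.
        At Y: go left to G.
          G is a leaf — visit G.
        Visit Y.
        At Y: go right to Q.
          Q is a leaf — visit Q.
      Visit K.
      At K: go right to R.
        At R: go left to Z.
          Z is a leaf — visit Z.
        Visit R.
        At R: no right child.
Full in-order sequence: M, P, D, F, V, U, L, A, G, Y, Q, K, Z, R.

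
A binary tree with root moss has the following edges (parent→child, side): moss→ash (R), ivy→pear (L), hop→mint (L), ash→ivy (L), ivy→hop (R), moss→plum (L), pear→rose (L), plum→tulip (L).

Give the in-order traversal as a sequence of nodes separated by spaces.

tulip plum moss rose pear ivy mint hop ash

In-order visits the left subtree, then the node, then the right subtree.
At moss: go left to plum.
  At plum: go left to tulip.
    tulip is a leaf — visit tulip.
  Visit plum.
  At plum: no right child.
Visit moss.
At moss: go right to ash.
  At ash: go left to ivy.
    At ivy: go left to pear.
      At pear: go left to rose.
        rose is a leaf — visit rose.
      Visit pear.
      At pear: no right child.
    Visit ivy.
    At ivy: go right to hop.
      At hop: go left to mint.
        mint is a leaf — visit mint.
      Visit hop.
      At hop: no right child.
  Visit ash.
  At ash: no right child.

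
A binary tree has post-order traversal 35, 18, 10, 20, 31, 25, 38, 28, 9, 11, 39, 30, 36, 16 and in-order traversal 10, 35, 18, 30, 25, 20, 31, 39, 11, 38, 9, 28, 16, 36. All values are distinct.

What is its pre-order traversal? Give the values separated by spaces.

16 30 10 18 35 39 25 31 20 11 9 38 28 36

The last element of post-order is the root; it splits in-order into left and right subtrees.
Root 16: left subtree has 12 nodes {10, 35, 18, 30, 25, 20, 31, 39, 11, 38, 9, 28}, right has 1 {36}.
  Root 30: left subtree has 3 nodes {10, 35, 18}, right has 8 {25, 20, 31, 39, 11, 38, 9, 28}.
    Root 10: left subtree has 0 nodes { }, right has 2 {35, 18}.
      Root 18: left subtree has 1 node {35}, right has 0 { }.
    Root 39: left subtree has 3 nodes {25, 20, 31}, right has 4 {11, 38, 9, 28}.
      Root 25: left subtree has 0 nodes { }, right has 2 {20, 31}.
        Root 31: left subtree has 1 node {20}, right has 0 { }.
      Root 11: left subtree has 0 nodes { }, right has 3 {38, 9, 28}.
        Root 9: left subtree has 1 node {38}, right has 1 {28}.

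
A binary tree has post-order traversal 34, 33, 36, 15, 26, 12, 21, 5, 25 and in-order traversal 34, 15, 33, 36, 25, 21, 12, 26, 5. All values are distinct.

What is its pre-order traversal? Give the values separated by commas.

25, 15, 34, 36, 33, 5, 21, 12, 26

The last element of post-order is the root; it splits in-order into left and right subtrees.
Root 25: left subtree has 4 nodes {34, 15, 33, 36}, right has 4 {21, 12, 26, 5}.
  Root 15: left subtree has 1 node {34}, right has 2 {33, 36}.
    Root 36: left subtree has 1 node {33}, right has 0 { }.
  Root 5: left subtree has 3 nodes {21, 12, 26}, right has 0 { }.
    Root 21: left subtree has 0 nodes { }, right has 2 {12, 26}.
      Root 12: left subtree has 0 nodes { }, right has 1 {26}.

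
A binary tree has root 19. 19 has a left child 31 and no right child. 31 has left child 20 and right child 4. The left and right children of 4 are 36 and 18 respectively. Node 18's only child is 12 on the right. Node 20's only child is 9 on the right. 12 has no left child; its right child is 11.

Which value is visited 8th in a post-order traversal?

31

Post-order visits the left subtree, then the right subtree, then the node.
At 19: go left to 31.
  At 31: go left to 20.
    At 20: no left child.
    At 20: go right to 9.
      9 is a leaf — visit 9.
    Visit 20.
  At 31: go right to 4.
    At 4: go left to 36.
      36 is a leaf — visit 36.
    At 4: go right to 18.
      At 18: no left child.
      At 18: go right to 12.
        At 12: no left child.
        At 12: go right to 11.
          11 is a leaf — visit 11.
        Visit 12.
      Visit 18.
    Visit 4.
  Visit 31.
At 19: no right child.
Visit 19.
Full post-order sequence: 9, 20, 36, 11, 12, 18, 4, 31, 19.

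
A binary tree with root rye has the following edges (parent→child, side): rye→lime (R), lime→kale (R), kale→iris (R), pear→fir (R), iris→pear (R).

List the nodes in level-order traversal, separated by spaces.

Level-order visits nodes level by level from the root, left to right within each level.
Level 0: rye
Level 1: lime
Level 2: kale
Level 3: iris
Level 4: pear
Level 5: fir

rye lime kale iris pear fir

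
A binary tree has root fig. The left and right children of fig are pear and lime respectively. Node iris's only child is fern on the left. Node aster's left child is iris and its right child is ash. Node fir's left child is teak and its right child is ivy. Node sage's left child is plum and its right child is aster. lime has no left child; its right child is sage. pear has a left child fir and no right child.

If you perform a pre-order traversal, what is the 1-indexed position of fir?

3

Pre-order visits the node, then its left subtree, then its right subtree.
Visit fig.
At fig: go left to pear.
  Visit pear.
  At pear: go left to fir.
    Visit fir.
    At fir: go left to teak.
      teak is a leaf — visit teak.
    At fir: go right to ivy.
      ivy is a leaf — visit ivy.
  At pear: no right child.
At fig: go right to lime.
  Visit lime.
  At lime: no left child.
  At lime: go right to sage.
    Visit sage.
    At sage: go left to plum.
      plum is a leaf — visit plum.
    At sage: go right to aster.
      Visit aster.
      At aster: go left to iris.
        Visit iris.
        At iris: go left to fern.
          fern is a leaf — visit fern.
        At iris: no right child.
      At aster: go right to ash.
        ash is a leaf — visit ash.
Full pre-order sequence: fig, pear, fir, teak, ivy, lime, sage, plum, aster, iris, fern, ash.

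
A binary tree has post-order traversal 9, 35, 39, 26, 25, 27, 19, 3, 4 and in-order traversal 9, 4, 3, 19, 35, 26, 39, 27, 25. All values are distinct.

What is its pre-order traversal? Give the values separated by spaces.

The last element of post-order is the root; it splits in-order into left and right subtrees.
Root 4: left subtree has 1 node {9}, right has 7 {3, 19, 35, 26, 39, 27, 25}.
  Root 3: left subtree has 0 nodes { }, right has 6 {19, 35, 26, 39, 27, 25}.
    Root 19: left subtree has 0 nodes { }, right has 5 {35, 26, 39, 27, 25}.
      Root 27: left subtree has 3 nodes {35, 26, 39}, right has 1 {25}.
        Root 26: left subtree has 1 node {35}, right has 1 {39}.

4 9 3 19 27 26 35 39 25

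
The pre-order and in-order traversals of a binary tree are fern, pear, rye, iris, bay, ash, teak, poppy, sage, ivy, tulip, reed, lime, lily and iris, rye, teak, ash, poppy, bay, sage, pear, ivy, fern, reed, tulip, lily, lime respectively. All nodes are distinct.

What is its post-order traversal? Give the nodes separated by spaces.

iris teak poppy ash sage bay rye ivy pear reed lily lime tulip fern

The first element of pre-order is the root; it splits in-order into left and right subtrees.
Root fern: left subtree has 9 nodes {iris, rye, teak, ash, poppy, bay, sage, pear, ivy}, right has 4 {reed, tulip, lily, lime}.
  Root pear: left subtree has 7 nodes {iris, rye, teak, ash, poppy, bay, sage}, right has 1 {ivy}.
    Root rye: left subtree has 1 node {iris}, right has 5 {teak, ash, poppy, bay, sage}.
      Root bay: left subtree has 3 nodes {teak, ash, poppy}, right has 1 {sage}.
        Root ash: left subtree has 1 node {teak}, right has 1 {poppy}.
  Root tulip: left subtree has 1 node {reed}, right has 2 {lily, lime}.
    Root lime: left subtree has 1 node {lily}, right has 0 { }.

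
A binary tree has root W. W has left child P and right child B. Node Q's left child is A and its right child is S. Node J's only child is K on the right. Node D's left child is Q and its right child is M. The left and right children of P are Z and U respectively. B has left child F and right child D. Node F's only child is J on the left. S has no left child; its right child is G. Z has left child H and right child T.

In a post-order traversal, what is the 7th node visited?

Post-order visits the left subtree, then the right subtree, then the node.
At W: go left to P.
  At P: go left to Z.
    At Z: go left to H.
      H is a leaf — visit H.
    At Z: go right to T.
      T is a leaf — visit T.
    Visit Z.
  At P: go right to U.
    U is a leaf — visit U.
  Visit P.
At W: go right to B.
  At B: go left to F.
    At F: go left to J.
      At J: no left child.
      At J: go right to K.
        K is a leaf — visit K.
      Visit J.
    At F: no right child.
    Visit F.
  At B: go right to D.
    At D: go left to Q.
      At Q: go left to A.
        A is a leaf — visit A.
      At Q: go right to S.
        At S: no left child.
        At S: go right to G.
          G is a leaf — visit G.
        Visit S.
      Visit Q.
    At D: go right to M.
      M is a leaf — visit M.
    Visit D.
  Visit B.
Visit W.
Full post-order sequence: H, T, Z, U, P, K, J, F, A, G, S, Q, M, D, B, W.

J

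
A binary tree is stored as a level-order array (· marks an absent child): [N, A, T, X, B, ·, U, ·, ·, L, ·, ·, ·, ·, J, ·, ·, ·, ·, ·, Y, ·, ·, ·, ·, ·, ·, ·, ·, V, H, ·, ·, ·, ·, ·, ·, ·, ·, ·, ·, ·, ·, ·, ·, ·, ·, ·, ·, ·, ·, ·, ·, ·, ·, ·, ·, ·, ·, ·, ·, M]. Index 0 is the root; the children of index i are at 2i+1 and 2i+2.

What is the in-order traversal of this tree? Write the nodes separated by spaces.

X A L Y B N T U V J M H

In-order visits the left subtree, then the node, then the right subtree.
At N: go left to A.
  At A: go left to X.
    X is a leaf — visit X.
  Visit A.
  At A: go right to B.
    At B: go left to L.
      At L: no left child.
      Visit L.
      At L: go right to Y.
        Y is a leaf — visit Y.
    Visit B.
    At B: no right child.
Visit N.
At N: go right to T.
  At T: no left child.
  Visit T.
  At T: go right to U.
    At U: no left child.
    Visit U.
    At U: go right to J.
      At J: go left to V.
        V is a leaf — visit V.
      Visit J.
      At J: go right to H.
        At H: go left to M.
          M is a leaf — visit M.
        Visit H.
        At H: no right child.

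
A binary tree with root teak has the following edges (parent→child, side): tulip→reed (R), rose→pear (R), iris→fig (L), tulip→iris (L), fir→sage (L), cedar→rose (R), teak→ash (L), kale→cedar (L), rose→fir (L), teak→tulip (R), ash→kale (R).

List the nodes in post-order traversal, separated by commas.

Post-order visits the left subtree, then the right subtree, then the node.
At teak: go left to ash.
  At ash: no left child.
  At ash: go right to kale.
    At kale: go left to cedar.
      At cedar: no left child.
      At cedar: go right to rose.
        At rose: go left to fir.
          At fir: go left to sage.
            sage is a leaf — visit sage.
          At fir: no right child.
          Visit fir.
        At rose: go right to pear.
          pear is a leaf — visit pear.
        Visit rose.
      Visit cedar.
    At kale: no right child.
    Visit kale.
  Visit ash.
At teak: go right to tulip.
  At tulip: go left to iris.
    At iris: go left to fig.
      fig is a leaf — visit fig.
    At iris: no right child.
    Visit iris.
  At tulip: go right to reed.
    reed is a leaf — visit reed.
  Visit tulip.
Visit teak.

sage, fir, pear, rose, cedar, kale, ash, fig, iris, reed, tulip, teak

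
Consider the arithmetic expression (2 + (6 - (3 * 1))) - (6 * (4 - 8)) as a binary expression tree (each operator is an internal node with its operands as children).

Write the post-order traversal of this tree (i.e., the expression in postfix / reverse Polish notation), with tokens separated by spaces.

Post-order on an expression tree gives postfix notation: for each operator, emit left operand, right operand, then the operator.

2 6 3 1 * - + 6 4 8 - * -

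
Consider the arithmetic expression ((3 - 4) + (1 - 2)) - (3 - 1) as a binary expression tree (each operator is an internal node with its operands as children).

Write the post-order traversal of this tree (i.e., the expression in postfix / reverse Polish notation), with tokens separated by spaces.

Post-order on an expression tree gives postfix notation: for each operator, emit left operand, right operand, then the operator.

3 4 - 1 2 - + 3 1 - -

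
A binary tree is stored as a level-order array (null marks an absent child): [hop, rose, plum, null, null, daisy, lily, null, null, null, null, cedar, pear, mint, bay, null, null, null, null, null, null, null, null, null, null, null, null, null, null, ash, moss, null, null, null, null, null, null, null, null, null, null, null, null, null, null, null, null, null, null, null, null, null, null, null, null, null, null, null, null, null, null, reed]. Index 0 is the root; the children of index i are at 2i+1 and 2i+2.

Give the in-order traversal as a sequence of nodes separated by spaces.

rose hop cedar daisy pear plum mint lily ash bay reed moss

In-order visits the left subtree, then the node, then the right subtree.
At hop: go left to rose.
  rose is a leaf — visit rose.
Visit hop.
At hop: go right to plum.
  At plum: go left to daisy.
    At daisy: go left to cedar.
      cedar is a leaf — visit cedar.
    Visit daisy.
    At daisy: go right to pear.
      pear is a leaf — visit pear.
  Visit plum.
  At plum: go right to lily.
    At lily: go left to mint.
      mint is a leaf — visit mint.
    Visit lily.
    At lily: go right to bay.
      At bay: go left to ash.
        ash is a leaf — visit ash.
      Visit bay.
      At bay: go right to moss.
        At moss: go left to reed.
          reed is a leaf — visit reed.
        Visit moss.
        At moss: no right child.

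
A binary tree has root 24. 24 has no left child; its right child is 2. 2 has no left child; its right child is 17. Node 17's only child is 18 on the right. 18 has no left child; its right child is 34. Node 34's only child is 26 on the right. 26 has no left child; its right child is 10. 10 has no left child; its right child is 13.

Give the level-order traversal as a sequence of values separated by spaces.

24 2 17 18 34 26 10 13

Level-order visits nodes level by level from the root, left to right within each level.
Level 0: 24
Level 1: 2
Level 2: 17
Level 3: 18
Level 4: 34
Level 5: 26
Level 6: 10
Level 7: 13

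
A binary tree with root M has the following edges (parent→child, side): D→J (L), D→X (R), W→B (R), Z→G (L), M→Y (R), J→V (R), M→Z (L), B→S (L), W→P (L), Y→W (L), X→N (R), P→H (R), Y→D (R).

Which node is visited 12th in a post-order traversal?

Post-order visits the left subtree, then the right subtree, then the node.
At M: go left to Z.
  At Z: go left to G.
    G is a leaf — visit G.
  At Z: no right child.
  Visit Z.
At M: go right to Y.
  At Y: go left to W.
    At W: go left to P.
      At P: no left child.
      At P: go right to H.
        H is a leaf — visit H.
      Visit P.
    At W: go right to B.
      At B: go left to S.
        S is a leaf — visit S.
      At B: no right child.
      Visit B.
    Visit W.
  At Y: go right to D.
    At D: go left to J.
      At J: no left child.
      At J: go right to V.
        V is a leaf — visit V.
      Visit J.
    At D: go right to X.
      At X: no left child.
      At X: go right to N.
        N is a leaf — visit N.
      Visit X.
    Visit D.
  Visit Y.
Visit M.
Full post-order sequence: G, Z, H, P, S, B, W, V, J, N, X, D, Y, M.

D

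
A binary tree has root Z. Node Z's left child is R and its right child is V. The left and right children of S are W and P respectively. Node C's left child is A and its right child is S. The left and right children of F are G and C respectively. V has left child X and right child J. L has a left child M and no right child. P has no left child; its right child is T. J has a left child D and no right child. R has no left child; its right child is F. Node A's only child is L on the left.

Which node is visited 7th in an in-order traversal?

In-order visits the left subtree, then the node, then the right subtree.
At Z: go left to R.
  At R: no left child.
  Visit R.
  At R: go right to F.
    At F: go left to G.
      G is a leaf — visit G.
    Visit F.
    At F: go right to C.
      At C: go left to A.
        At A: go left to L.
          At L: go left to M.
            M is a leaf — visit M.
          Visit L.
          At L: no right child.
        Visit A.
        At A: no right child.
      Visit C.
      At C: go right to S.
        At S: go left to W.
          W is a leaf — visit W.
        Visit S.
        At S: go right to P.
          At P: no left child.
          Visit P.
          At P: go right to T.
            T is a leaf — visit T.
Visit Z.
At Z: go right to V.
  At V: go left to X.
    X is a leaf — visit X.
  Visit V.
  At V: go right to J.
    At J: go left to D.
      D is a leaf — visit D.
    Visit J.
    At J: no right child.
Full in-order sequence: R, G, F, M, L, A, C, W, S, P, T, Z, X, V, D, J.

C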